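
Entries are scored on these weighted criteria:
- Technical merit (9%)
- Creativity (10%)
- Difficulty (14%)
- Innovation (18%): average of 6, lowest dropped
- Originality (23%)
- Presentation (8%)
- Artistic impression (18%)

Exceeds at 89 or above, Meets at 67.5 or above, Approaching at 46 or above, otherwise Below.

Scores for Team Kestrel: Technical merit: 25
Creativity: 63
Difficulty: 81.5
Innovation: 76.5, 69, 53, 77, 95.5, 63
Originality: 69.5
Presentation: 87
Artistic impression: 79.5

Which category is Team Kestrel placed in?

Innovation: drop 53 → average of remaining 5 = 381/5 = 76.2
Weighted total:
  Technical merit 25 × 0.09 = 2.25
  Creativity 63 × 0.1 = 6.3
  Difficulty 81.5 × 0.14 = 11.41
  Innovation 76.2 × 0.18 = 13.716
  Originality 69.5 × 0.23 = 15.985
  Presentation 87 × 0.08 = 6.96
  Artistic impression 79.5 × 0.18 = 14.31
Sum = 70.931
70.931 is ≥ 67.5 and < 89 → Meets

Meets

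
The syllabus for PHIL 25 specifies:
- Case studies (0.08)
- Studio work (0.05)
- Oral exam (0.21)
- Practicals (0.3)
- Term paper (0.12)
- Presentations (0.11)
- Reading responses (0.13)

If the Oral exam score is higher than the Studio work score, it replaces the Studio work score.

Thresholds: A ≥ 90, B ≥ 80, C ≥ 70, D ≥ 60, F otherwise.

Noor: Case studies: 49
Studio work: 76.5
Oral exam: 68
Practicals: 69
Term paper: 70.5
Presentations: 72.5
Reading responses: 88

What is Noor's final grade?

C

Oral exam (68) ≤ Studio work (76.5), so Studio work stays at 76.5.
Weighted total:
  Case studies 49 × 0.08 = 3.92
  Studio work 76.5 × 0.05 = 3.825
  Oral exam 68 × 0.21 = 14.28
  Practicals 69 × 0.3 = 20.7
  Term paper 70.5 × 0.12 = 8.46
  Presentations 72.5 × 0.11 = 7.975
  Reading responses 88 × 0.13 = 11.44
Sum = 70.6
70.6 is ≥ 70 and < 80 → C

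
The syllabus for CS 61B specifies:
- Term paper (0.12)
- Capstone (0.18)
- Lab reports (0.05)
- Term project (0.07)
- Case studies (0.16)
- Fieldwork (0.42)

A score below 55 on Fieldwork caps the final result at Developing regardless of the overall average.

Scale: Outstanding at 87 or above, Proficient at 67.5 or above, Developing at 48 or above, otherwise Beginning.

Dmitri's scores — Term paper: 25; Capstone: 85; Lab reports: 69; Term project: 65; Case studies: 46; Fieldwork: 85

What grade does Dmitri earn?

Proficient

Fieldwork score 85 ≥ 55: minimum met.
Weighted total:
  Term paper 25 × 0.12 = 3
  Capstone 85 × 0.18 = 15.3
  Lab reports 69 × 0.05 = 3.45
  Term project 65 × 0.07 = 4.55
  Case studies 46 × 0.16 = 7.36
  Fieldwork 85 × 0.42 = 35.7
Sum = 69.36
69.36 is ≥ 67.5 and < 87 → Proficient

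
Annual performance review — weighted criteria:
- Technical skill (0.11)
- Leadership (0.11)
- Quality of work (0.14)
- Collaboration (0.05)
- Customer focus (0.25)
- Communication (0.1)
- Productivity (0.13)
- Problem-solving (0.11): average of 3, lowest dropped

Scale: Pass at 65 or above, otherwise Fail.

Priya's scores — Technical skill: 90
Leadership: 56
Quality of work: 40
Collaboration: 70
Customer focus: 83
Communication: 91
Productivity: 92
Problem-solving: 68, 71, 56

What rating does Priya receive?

Pass

Problem-solving: drop 56 → average of remaining 2 = 139/2 = 69.5
Weighted total:
  Technical skill 90 × 0.11 = 9.9
  Leadership 56 × 0.11 = 6.16
  Quality of work 40 × 0.14 = 5.6
  Collaboration 70 × 0.05 = 3.5
  Customer focus 83 × 0.25 = 20.75
  Communication 91 × 0.1 = 9.1
  Productivity 92 × 0.13 = 11.96
  Problem-solving 69.5 × 0.11 = 7.645
Sum = 74.615
74.615 ≥ 65 → Pass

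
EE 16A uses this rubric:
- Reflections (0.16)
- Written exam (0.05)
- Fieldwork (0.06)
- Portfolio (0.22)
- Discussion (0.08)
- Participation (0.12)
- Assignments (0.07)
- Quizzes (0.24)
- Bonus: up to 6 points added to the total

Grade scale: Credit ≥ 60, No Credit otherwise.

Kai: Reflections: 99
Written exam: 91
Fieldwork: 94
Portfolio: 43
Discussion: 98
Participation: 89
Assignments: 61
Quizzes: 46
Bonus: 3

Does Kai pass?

Credit

Weighted total:
  Reflections 99 × 0.16 = 15.84
  Written exam 91 × 0.05 = 4.55
  Fieldwork 94 × 0.06 = 5.64
  Portfolio 43 × 0.22 = 9.46
  Discussion 98 × 0.08 = 7.84
  Participation 89 × 0.12 = 10.68
  Assignments 61 × 0.07 = 4.27
  Quizzes 46 × 0.24 = 11.04
Sum = 69.32
Bonus: 69.32 + 3 = 72.32
72.32 ≥ 60 → Credit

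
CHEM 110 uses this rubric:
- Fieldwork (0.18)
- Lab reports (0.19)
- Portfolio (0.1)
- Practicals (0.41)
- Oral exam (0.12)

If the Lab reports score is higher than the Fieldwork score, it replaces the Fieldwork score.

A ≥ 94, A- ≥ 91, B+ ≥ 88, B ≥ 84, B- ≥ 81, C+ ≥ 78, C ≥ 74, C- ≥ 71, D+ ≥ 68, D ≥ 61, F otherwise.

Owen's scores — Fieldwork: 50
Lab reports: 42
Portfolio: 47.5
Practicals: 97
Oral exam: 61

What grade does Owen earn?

Lab reports (42) ≤ Fieldwork (50), so Fieldwork stays at 50.
Weighted total:
  Fieldwork 50 × 0.18 = 9
  Lab reports 42 × 0.19 = 7.98
  Portfolio 47.5 × 0.1 = 4.75
  Practicals 97 × 0.41 = 39.77
  Oral exam 61 × 0.12 = 7.32
Sum = 68.82
68.82 is ≥ 68 and < 71 → D+

D+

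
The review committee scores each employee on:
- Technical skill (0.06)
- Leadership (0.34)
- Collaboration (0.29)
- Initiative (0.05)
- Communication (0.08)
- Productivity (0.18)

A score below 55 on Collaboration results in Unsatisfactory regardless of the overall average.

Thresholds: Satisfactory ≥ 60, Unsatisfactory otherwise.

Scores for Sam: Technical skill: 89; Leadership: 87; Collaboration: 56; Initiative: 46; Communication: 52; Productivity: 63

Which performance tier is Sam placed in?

Satisfactory

Collaboration score 56 ≥ 55: minimum met.
Weighted total:
  Technical skill 89 × 0.06 = 5.34
  Leadership 87 × 0.34 = 29.58
  Collaboration 56 × 0.29 = 16.24
  Initiative 46 × 0.05 = 2.3
  Communication 52 × 0.08 = 4.16
  Productivity 63 × 0.18 = 11.34
Sum = 68.96
68.96 ≥ 60 → Satisfactory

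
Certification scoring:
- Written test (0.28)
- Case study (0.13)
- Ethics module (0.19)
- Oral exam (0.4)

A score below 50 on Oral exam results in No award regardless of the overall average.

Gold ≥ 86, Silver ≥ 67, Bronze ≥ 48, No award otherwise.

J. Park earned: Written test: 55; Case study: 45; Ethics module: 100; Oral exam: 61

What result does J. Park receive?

Oral exam score 61 ≥ 50: minimum met.
Weighted total:
  Written test 55 × 0.28 = 15.4
  Case study 45 × 0.13 = 5.85
  Ethics module 100 × 0.19 = 19
  Oral exam 61 × 0.4 = 24.4
Sum = 64.65
64.65 is ≥ 48 and < 67 → Bronze

Bronze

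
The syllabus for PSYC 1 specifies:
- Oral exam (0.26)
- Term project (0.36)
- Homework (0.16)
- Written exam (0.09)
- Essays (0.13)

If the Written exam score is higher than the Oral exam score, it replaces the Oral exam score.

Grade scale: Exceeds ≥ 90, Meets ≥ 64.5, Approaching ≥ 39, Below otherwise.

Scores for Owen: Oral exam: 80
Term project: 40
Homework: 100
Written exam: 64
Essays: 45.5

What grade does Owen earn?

Written exam (64) ≤ Oral exam (80), so Oral exam stays at 80.
Weighted total:
  Oral exam 80 × 0.26 = 20.8
  Term project 40 × 0.36 = 14.4
  Homework 100 × 0.16 = 16
  Written exam 64 × 0.09 = 5.76
  Essays 45.5 × 0.13 = 5.915
Sum = 62.875
62.875 is ≥ 39 and < 64.5 → Approaching

Approaching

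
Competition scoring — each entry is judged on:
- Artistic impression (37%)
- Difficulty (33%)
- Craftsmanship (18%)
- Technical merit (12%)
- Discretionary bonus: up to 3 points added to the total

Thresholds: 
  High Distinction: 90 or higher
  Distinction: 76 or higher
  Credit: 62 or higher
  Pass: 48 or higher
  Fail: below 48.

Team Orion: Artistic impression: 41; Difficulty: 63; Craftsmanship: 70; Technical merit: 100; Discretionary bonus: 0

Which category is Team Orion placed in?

Pass

Weighted total:
  Artistic impression 41 × 0.37 = 15.17
  Difficulty 63 × 0.33 = 20.79
  Craftsmanship 70 × 0.18 = 12.6
  Technical merit 100 × 0.12 = 12
Sum = 60.56
Discretionary bonus: 60.56 + 0 = 60.56
60.56 is ≥ 48 and < 62 → Pass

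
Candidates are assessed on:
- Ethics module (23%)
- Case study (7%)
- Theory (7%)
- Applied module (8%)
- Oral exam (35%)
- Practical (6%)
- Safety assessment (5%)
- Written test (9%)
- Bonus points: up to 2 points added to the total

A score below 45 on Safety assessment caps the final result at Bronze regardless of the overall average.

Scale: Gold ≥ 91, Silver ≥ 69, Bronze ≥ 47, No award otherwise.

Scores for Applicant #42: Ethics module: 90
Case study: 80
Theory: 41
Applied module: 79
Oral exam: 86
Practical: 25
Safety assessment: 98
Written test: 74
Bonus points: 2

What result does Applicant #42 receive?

Safety assessment score 98 ≥ 45: minimum met.
Weighted total:
  Ethics module 90 × 0.23 = 20.7
  Case study 80 × 0.07 = 5.6
  Theory 41 × 0.07 = 2.87
  Applied module 79 × 0.08 = 6.32
  Oral exam 86 × 0.35 = 30.1
  Practical 25 × 0.06 = 1.5
  Safety assessment 98 × 0.05 = 4.9
  Written test 74 × 0.09 = 6.66
Sum = 78.65
Bonus points: 78.65 + 2 = 80.65
80.65 is ≥ 69 and < 91 → Silver

Silver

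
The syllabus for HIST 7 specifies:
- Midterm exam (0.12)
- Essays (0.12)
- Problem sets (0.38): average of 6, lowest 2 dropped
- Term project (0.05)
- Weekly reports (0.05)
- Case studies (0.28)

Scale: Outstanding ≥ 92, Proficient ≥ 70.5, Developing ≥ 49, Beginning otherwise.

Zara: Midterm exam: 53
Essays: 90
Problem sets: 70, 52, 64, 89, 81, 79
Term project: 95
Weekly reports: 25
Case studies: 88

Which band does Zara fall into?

Proficient

Problem sets: drop 52, 64 → average of remaining 4 = 319/4 = 79.75
Weighted total:
  Midterm exam 53 × 0.12 = 6.36
  Essays 90 × 0.12 = 10.8
  Problem sets 79.75 × 0.38 = 30.305
  Term project 95 × 0.05 = 4.75
  Weekly reports 25 × 0.05 = 1.25
  Case studies 88 × 0.28 = 24.64
Sum = 78.105
78.105 is ≥ 70.5 and < 92 → Proficient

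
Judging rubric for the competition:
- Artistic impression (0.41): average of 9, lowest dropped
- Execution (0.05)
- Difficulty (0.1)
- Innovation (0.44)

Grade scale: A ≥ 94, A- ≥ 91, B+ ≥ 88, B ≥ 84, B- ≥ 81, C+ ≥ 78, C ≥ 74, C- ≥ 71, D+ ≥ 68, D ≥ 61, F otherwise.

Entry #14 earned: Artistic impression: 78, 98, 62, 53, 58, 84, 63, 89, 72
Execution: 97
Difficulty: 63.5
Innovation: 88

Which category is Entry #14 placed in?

C+

Artistic impression: drop 53 → average of remaining 8 = 604/8 = 75.5
Weighted total:
  Artistic impression 75.5 × 0.41 = 30.955
  Execution 97 × 0.05 = 4.85
  Difficulty 63.5 × 0.1 = 6.35
  Innovation 88 × 0.44 = 38.72
Sum = 80.875
80.875 is ≥ 78 and < 81 → C+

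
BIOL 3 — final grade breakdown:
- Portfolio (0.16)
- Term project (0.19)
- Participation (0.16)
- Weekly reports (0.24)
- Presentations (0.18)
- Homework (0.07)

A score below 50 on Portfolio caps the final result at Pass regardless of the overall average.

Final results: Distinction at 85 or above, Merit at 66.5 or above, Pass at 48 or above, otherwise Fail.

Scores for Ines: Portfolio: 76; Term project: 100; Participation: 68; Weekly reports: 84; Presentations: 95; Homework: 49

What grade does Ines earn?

Merit

Portfolio score 76 ≥ 50: minimum met.
Weighted total:
  Portfolio 76 × 0.16 = 12.16
  Term project 100 × 0.19 = 19
  Participation 68 × 0.16 = 10.88
  Weekly reports 84 × 0.24 = 20.16
  Presentations 95 × 0.18 = 17.1
  Homework 49 × 0.07 = 3.43
Sum = 82.73
82.73 is ≥ 66.5 and < 85 → Merit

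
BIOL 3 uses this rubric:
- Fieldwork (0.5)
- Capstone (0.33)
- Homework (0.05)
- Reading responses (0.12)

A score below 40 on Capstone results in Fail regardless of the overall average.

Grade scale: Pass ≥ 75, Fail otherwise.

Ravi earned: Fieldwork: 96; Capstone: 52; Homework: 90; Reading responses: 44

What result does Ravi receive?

Fail

Capstone score 52 ≥ 40: minimum met.
Weighted total:
  Fieldwork 96 × 0.5 = 48
  Capstone 52 × 0.33 = 17.16
  Homework 90 × 0.05 = 4.5
  Reading responses 44 × 0.12 = 5.28
Sum = 74.94
74.94 < 75 → Fail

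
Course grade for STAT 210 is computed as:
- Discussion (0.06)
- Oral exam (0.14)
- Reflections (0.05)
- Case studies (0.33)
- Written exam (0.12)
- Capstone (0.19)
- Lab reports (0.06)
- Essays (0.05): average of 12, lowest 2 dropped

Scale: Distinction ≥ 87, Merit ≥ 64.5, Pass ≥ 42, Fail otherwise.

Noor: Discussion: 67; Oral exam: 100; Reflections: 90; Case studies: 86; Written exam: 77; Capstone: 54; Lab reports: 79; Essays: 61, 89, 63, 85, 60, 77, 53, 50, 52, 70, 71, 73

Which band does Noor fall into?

Essays: drop 50, 52 → average of remaining 10 = 702/10 = 70.2
Weighted total:
  Discussion 67 × 0.06 = 4.02
  Oral exam 100 × 0.14 = 14
  Reflections 90 × 0.05 = 4.5
  Case studies 86 × 0.33 = 28.38
  Written exam 77 × 0.12 = 9.24
  Capstone 54 × 0.19 = 10.26
  Lab reports 79 × 0.06 = 4.74
  Essays 70.2 × 0.05 = 3.51
Sum = 78.65
78.65 is ≥ 64.5 and < 87 → Merit

Merit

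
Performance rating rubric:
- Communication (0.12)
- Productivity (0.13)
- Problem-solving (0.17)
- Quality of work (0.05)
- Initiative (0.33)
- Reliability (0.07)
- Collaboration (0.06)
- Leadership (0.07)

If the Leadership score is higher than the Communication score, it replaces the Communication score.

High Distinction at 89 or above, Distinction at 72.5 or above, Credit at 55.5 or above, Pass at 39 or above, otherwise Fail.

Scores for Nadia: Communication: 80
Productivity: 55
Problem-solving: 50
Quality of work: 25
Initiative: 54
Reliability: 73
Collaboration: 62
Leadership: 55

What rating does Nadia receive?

Credit

Leadership (55) ≤ Communication (80), so Communication stays at 80.
Weighted total:
  Communication 80 × 0.12 = 9.6
  Productivity 55 × 0.13 = 7.15
  Problem-solving 50 × 0.17 = 8.5
  Quality of work 25 × 0.05 = 1.25
  Initiative 54 × 0.33 = 17.82
  Reliability 73 × 0.07 = 5.11
  Collaboration 62 × 0.06 = 3.72
  Leadership 55 × 0.07 = 3.85
Sum = 57
57 is ≥ 55.5 and < 72.5 → Credit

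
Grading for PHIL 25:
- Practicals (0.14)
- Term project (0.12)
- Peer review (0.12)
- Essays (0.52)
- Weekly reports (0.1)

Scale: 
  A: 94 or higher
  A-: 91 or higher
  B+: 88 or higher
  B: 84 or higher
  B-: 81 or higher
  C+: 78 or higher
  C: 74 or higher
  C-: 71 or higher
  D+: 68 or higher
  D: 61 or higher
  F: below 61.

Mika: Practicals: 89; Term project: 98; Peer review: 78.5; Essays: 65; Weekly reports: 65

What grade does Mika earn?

C-

Weighted total:
  Practicals 89 × 0.14 = 12.46
  Term project 98 × 0.12 = 11.76
  Peer review 78.5 × 0.12 = 9.42
  Essays 65 × 0.52 = 33.8
  Weekly reports 65 × 0.1 = 6.5
Sum = 73.94
73.94 is ≥ 71 and < 74 → C-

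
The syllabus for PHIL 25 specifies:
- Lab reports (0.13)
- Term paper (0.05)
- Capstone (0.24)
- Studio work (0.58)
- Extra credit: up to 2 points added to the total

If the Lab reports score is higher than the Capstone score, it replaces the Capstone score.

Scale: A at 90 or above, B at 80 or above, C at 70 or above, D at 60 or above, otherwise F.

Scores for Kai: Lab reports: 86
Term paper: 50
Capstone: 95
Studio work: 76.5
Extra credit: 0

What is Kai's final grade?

Lab reports (86) ≤ Capstone (95), so Capstone stays at 95.
Weighted total:
  Lab reports 86 × 0.13 = 11.18
  Term paper 50 × 0.05 = 2.5
  Capstone 95 × 0.24 = 22.8
  Studio work 76.5 × 0.58 = 44.37
Sum = 80.85
Extra credit: 80.85 + 0 = 80.85
80.85 is ≥ 80 and < 90 → B

B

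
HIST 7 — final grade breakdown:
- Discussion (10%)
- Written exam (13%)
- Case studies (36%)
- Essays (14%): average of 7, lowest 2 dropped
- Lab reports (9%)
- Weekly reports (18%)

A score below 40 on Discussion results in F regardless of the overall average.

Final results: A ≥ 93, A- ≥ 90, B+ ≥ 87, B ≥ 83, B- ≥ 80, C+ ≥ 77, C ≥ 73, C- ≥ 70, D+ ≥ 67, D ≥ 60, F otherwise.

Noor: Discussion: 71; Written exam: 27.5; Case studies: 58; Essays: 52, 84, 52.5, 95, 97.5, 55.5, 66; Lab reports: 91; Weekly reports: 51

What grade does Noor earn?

D

Essays: drop 52, 52.5 → average of remaining 5 = 398/5 = 79.6
Discussion score 71 ≥ 40: minimum met.
Weighted total:
  Discussion 71 × 0.1 = 7.1
  Written exam 27.5 × 0.13 = 3.575
  Case studies 58 × 0.36 = 20.88
  Essays 79.6 × 0.14 = 11.144
  Lab reports 91 × 0.09 = 8.19
  Weekly reports 51 × 0.18 = 9.18
Sum = 60.069
60.069 is ≥ 60 and < 67 → D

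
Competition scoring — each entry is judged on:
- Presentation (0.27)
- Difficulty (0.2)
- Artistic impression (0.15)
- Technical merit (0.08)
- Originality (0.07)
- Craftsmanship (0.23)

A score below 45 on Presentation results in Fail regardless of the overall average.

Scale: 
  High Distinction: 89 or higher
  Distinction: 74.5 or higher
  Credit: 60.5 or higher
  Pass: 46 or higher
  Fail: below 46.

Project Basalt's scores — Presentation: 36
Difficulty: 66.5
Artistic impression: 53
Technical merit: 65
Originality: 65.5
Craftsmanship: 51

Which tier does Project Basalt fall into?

Presentation score 36 < 45: minimum not met.
Weighted total:
  Presentation 36 × 0.27 = 9.72
  Difficulty 66.5 × 0.2 = 13.3
  Artistic impression 53 × 0.15 = 7.95
  Technical merit 65 × 0.08 = 5.2
  Originality 65.5 × 0.07 = 4.585
  Craftsmanship 51 × 0.23 = 11.73
Sum = 52.485
Because the Presentation minimum was not met, the result is Fail.

Fail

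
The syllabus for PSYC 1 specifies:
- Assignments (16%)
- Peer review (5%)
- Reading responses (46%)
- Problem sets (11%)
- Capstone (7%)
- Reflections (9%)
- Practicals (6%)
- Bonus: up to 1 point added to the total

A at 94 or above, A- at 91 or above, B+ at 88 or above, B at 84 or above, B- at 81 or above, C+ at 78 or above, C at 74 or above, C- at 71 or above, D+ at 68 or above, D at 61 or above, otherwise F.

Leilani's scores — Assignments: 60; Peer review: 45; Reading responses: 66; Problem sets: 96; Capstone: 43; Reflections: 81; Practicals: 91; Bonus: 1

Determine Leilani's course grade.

D+

Weighted total:
  Assignments 60 × 0.16 = 9.6
  Peer review 45 × 0.05 = 2.25
  Reading responses 66 × 0.46 = 30.36
  Problem sets 96 × 0.11 = 10.56
  Capstone 43 × 0.07 = 3.01
  Reflections 81 × 0.09 = 7.29
  Practicals 91 × 0.06 = 5.46
Sum = 68.53
Bonus: 68.53 + 1 = 69.53
69.53 is ≥ 68 and < 71 → D+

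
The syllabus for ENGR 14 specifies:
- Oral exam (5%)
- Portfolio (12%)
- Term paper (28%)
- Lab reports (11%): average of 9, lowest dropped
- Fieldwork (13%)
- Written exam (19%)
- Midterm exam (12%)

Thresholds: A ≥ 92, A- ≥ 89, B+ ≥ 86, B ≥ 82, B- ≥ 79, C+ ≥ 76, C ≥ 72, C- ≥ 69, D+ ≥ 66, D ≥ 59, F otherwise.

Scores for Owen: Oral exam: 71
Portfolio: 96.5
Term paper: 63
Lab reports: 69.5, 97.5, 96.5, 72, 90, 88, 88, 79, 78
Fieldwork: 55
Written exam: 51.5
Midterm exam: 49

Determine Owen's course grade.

Lab reports: drop 69.5 → average of remaining 8 = 689/8 = 86.125
Weighted total:
  Oral exam 71 × 0.05 = 3.55
  Portfolio 96.5 × 0.12 = 11.58
  Term paper 63 × 0.28 = 17.64
  Lab reports 86.125 × 0.11 = 9.47375
  Fieldwork 55 × 0.13 = 7.15
  Written exam 51.5 × 0.19 = 9.785
  Midterm exam 49 × 0.12 = 5.88
Sum = 65.05875
65.05875 is ≥ 59 and < 66 → D

D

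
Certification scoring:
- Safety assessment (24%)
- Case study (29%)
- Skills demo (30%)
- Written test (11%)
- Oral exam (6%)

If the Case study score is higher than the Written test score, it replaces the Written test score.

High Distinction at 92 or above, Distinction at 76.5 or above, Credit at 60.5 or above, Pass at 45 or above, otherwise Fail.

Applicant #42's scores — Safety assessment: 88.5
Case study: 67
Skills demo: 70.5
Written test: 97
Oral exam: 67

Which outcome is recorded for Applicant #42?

Distinction

Case study (67) ≤ Written test (97), so Written test stays at 97.
Weighted total:
  Safety assessment 88.5 × 0.24 = 21.24
  Case study 67 × 0.29 = 19.43
  Skills demo 70.5 × 0.3 = 21.15
  Written test 97 × 0.11 = 10.67
  Oral exam 67 × 0.06 = 4.02
Sum = 76.51
76.51 is ≥ 76.5 and < 92 → Distinction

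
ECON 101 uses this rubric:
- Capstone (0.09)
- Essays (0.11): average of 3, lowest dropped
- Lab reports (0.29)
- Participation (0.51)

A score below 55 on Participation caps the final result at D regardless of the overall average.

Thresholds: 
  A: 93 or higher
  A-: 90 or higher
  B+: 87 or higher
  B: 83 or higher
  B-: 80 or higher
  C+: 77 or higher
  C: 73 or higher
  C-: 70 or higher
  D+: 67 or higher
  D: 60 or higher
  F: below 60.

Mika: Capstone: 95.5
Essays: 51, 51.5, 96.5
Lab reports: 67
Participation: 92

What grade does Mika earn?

B

Essays: drop 51 → average of remaining 2 = 148/2 = 74
Participation score 92 ≥ 55: minimum met.
Weighted total:
  Capstone 95.5 × 0.09 = 8.595
  Essays 74 × 0.11 = 8.14
  Lab reports 67 × 0.29 = 19.43
  Participation 92 × 0.51 = 46.92
Sum = 83.085
83.085 is ≥ 83 and < 87 → B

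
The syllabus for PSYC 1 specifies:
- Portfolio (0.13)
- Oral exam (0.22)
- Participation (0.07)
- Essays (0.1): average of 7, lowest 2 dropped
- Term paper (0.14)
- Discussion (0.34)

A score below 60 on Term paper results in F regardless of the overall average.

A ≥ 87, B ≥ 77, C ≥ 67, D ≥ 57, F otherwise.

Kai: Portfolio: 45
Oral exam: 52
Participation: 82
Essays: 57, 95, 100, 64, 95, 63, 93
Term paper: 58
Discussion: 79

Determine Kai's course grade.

Essays: drop 57, 63 → average of remaining 5 = 447/5 = 89.4
Term paper score 58 < 60: minimum not met.
Weighted total:
  Portfolio 45 × 0.13 = 5.85
  Oral exam 52 × 0.22 = 11.44
  Participation 82 × 0.07 = 5.74
  Essays 89.4 × 0.1 = 8.94
  Term paper 58 × 0.14 = 8.12
  Discussion 79 × 0.34 = 26.86
Sum = 66.95
Because the Term paper minimum was not met, the result is F.

F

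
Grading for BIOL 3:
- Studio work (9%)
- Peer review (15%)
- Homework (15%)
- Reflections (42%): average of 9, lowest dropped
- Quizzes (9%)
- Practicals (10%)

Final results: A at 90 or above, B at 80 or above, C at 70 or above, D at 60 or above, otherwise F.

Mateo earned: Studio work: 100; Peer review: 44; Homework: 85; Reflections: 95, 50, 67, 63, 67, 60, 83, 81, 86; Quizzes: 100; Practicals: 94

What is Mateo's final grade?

Reflections: drop 50 → average of remaining 8 = 602/8 = 75.25
Weighted total:
  Studio work 100 × 0.09 = 9
  Peer review 44 × 0.15 = 6.6
  Homework 85 × 0.15 = 12.75
  Reflections 75.25 × 0.42 = 31.605
  Quizzes 100 × 0.09 = 9
  Practicals 94 × 0.1 = 9.4
Sum = 78.355
78.355 is ≥ 70 and < 80 → C

C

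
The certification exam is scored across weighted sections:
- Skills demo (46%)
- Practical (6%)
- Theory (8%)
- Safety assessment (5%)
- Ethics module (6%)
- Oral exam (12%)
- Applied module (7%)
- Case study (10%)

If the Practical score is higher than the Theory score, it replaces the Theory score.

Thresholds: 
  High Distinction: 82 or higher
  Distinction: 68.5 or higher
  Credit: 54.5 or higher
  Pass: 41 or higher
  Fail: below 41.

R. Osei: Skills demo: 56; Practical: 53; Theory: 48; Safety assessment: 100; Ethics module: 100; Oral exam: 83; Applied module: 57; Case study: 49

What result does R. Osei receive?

Practical (53) > Theory (48), so Theory counts as 53.
Weighted total:
  Skills demo 56 × 0.46 = 25.76
  Practical 53 × 0.06 = 3.18
  Theory 53 × 0.08 = 4.24
  Safety assessment 100 × 0.05 = 5
  Ethics module 100 × 0.06 = 6
  Oral exam 83 × 0.12 = 9.96
  Applied module 57 × 0.07 = 3.99
  Case study 49 × 0.1 = 4.9
Sum = 63.03
63.03 is ≥ 54.5 and < 68.5 → Credit

Credit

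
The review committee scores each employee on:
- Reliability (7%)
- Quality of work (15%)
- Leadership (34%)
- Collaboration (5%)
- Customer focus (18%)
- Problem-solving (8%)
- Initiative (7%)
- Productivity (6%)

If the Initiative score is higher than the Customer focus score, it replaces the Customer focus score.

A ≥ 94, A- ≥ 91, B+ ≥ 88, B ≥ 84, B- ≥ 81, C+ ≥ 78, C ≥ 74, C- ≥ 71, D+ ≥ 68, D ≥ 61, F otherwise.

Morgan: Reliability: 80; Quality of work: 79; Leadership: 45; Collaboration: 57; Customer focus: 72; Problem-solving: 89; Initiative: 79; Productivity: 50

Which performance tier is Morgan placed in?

Initiative (79) > Customer focus (72), so Customer focus counts as 79.
Weighted total:
  Reliability 80 × 0.07 = 5.6
  Quality of work 79 × 0.15 = 11.85
  Leadership 45 × 0.34 = 15.3
  Collaboration 57 × 0.05 = 2.85
  Customer focus 79 × 0.18 = 14.22
  Problem-solving 89 × 0.08 = 7.12
  Initiative 79 × 0.07 = 5.53
  Productivity 50 × 0.06 = 3
Sum = 65.47
65.47 is ≥ 61 and < 68 → D

D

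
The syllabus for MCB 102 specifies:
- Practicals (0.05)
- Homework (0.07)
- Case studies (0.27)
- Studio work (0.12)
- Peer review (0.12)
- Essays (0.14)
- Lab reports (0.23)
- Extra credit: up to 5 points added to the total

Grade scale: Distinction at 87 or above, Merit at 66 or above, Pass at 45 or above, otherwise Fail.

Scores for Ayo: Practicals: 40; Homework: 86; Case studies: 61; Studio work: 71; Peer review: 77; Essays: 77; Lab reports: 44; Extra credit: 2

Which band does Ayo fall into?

Weighted total:
  Practicals 40 × 0.05 = 2
  Homework 86 × 0.07 = 6.02
  Case studies 61 × 0.27 = 16.47
  Studio work 71 × 0.12 = 8.52
  Peer review 77 × 0.12 = 9.24
  Essays 77 × 0.14 = 10.78
  Lab reports 44 × 0.23 = 10.12
Sum = 63.15
Extra credit: 63.15 + 2 = 65.15
65.15 is ≥ 45 and < 66 → Pass

Pass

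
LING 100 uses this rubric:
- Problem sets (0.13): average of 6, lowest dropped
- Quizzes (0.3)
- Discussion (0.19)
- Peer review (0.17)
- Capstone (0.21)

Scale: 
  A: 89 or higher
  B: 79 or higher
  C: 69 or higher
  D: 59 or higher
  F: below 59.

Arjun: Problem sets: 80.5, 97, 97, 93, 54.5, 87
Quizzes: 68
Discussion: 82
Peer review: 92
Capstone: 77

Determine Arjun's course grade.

Problem sets: drop 54.5 → average of remaining 5 = 454.5/5 = 90.9
Weighted total:
  Problem sets 90.9 × 0.13 = 11.817
  Quizzes 68 × 0.3 = 20.4
  Discussion 82 × 0.19 = 15.58
  Peer review 92 × 0.17 = 15.64
  Capstone 77 × 0.21 = 16.17
Sum = 79.607
79.607 is ≥ 79 and < 89 → B

B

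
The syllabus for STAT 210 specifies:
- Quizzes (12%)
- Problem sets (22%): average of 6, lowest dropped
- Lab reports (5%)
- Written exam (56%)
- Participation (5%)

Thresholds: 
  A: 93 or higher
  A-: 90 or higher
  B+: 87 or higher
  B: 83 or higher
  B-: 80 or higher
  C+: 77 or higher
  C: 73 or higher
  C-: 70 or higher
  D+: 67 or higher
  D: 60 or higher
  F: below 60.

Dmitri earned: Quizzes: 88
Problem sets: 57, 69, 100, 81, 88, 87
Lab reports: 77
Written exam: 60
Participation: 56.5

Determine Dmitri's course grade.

D+

Problem sets: drop 57 → average of remaining 5 = 425/5 = 85
Weighted total:
  Quizzes 88 × 0.12 = 10.56
  Problem sets 85 × 0.22 = 18.7
  Lab reports 77 × 0.05 = 3.85
  Written exam 60 × 0.56 = 33.6
  Participation 56.5 × 0.05 = 2.825
Sum = 69.535
69.535 is ≥ 67 and < 70 → D+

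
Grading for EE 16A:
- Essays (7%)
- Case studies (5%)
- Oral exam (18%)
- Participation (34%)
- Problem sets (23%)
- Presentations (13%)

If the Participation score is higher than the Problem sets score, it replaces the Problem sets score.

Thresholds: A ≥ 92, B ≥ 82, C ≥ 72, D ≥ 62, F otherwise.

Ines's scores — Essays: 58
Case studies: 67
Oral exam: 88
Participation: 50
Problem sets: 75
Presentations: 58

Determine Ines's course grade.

Participation (50) ≤ Problem sets (75), so Problem sets stays at 75.
Weighted total:
  Essays 58 × 0.07 = 4.06
  Case studies 67 × 0.05 = 3.35
  Oral exam 88 × 0.18 = 15.84
  Participation 50 × 0.34 = 17
  Problem sets 75 × 0.23 = 17.25
  Presentations 58 × 0.13 = 7.54
Sum = 65.04
65.04 is ≥ 62 and < 72 → D

D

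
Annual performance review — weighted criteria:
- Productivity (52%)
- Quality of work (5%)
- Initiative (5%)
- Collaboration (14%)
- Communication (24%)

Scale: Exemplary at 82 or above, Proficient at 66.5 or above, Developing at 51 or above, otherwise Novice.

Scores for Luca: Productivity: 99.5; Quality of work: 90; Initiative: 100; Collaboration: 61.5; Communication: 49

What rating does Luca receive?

Proficient

Weighted total:
  Productivity 99.5 × 0.52 = 51.74
  Quality of work 90 × 0.05 = 4.5
  Initiative 100 × 0.05 = 5
  Collaboration 61.5 × 0.14 = 8.61
  Communication 49 × 0.24 = 11.76
Sum = 81.61
81.61 is ≥ 66.5 and < 82 → Proficient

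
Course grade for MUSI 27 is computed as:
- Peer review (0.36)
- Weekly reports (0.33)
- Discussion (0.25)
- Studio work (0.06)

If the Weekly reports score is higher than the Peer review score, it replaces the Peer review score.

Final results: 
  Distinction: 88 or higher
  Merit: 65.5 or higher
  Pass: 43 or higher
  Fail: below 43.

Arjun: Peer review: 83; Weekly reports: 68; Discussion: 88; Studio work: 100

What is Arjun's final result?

Weekly reports (68) ≤ Peer review (83), so Peer review stays at 83.
Weighted total:
  Peer review 83 × 0.36 = 29.88
  Weekly reports 68 × 0.33 = 22.44
  Discussion 88 × 0.25 = 22
  Studio work 100 × 0.06 = 6
Sum = 80.32
80.32 is ≥ 65.5 and < 88 → Merit

Merit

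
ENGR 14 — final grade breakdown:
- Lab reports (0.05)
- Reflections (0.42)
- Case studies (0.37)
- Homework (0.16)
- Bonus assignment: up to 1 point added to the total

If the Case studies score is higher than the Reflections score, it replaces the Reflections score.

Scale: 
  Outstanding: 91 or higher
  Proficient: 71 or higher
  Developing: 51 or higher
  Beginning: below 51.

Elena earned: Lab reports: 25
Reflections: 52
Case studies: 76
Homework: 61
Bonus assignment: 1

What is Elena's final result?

Proficient

Case studies (76) > Reflections (52), so Reflections counts as 76.
Weighted total:
  Lab reports 25 × 0.05 = 1.25
  Reflections 76 × 0.42 = 31.92
  Case studies 76 × 0.37 = 28.12
  Homework 61 × 0.16 = 9.76
Sum = 71.05
Bonus assignment: 71.05 + 1 = 72.05
72.05 is ≥ 71 and < 91 → Proficient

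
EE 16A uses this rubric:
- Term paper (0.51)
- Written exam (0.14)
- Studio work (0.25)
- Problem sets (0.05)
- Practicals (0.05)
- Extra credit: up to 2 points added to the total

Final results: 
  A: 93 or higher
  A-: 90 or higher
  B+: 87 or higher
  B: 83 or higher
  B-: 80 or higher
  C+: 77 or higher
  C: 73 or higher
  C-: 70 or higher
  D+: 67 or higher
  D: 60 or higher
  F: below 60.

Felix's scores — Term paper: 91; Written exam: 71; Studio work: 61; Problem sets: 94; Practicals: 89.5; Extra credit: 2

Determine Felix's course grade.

Weighted total:
  Term paper 91 × 0.51 = 46.41
  Written exam 71 × 0.14 = 9.94
  Studio work 61 × 0.25 = 15.25
  Problem sets 94 × 0.05 = 4.7
  Practicals 89.5 × 0.05 = 4.475
Sum = 80.775
Extra credit: 80.775 + 2 = 82.775
82.775 is ≥ 80 and < 83 → B-

B-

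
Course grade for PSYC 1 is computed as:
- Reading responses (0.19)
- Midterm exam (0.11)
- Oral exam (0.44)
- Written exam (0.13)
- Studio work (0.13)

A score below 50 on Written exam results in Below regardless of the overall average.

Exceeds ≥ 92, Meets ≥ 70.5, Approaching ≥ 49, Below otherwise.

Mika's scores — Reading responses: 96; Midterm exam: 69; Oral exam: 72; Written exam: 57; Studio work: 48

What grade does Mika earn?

Written exam score 57 ≥ 50: minimum met.
Weighted total:
  Reading responses 96 × 0.19 = 18.24
  Midterm exam 69 × 0.11 = 7.59
  Oral exam 72 × 0.44 = 31.68
  Written exam 57 × 0.13 = 7.41
  Studio work 48 × 0.13 = 6.24
Sum = 71.16
71.16 is ≥ 70.5 and < 92 → Meets

Meets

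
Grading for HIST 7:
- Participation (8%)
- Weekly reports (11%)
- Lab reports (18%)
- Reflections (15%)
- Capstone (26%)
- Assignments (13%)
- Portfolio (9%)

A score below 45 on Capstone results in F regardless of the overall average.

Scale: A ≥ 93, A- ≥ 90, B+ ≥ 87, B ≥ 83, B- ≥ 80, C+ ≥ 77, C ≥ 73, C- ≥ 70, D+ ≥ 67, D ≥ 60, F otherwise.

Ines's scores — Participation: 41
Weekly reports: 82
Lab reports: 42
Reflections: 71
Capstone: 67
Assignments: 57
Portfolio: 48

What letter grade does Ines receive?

F

Capstone score 67 ≥ 45: minimum met.
Weighted total:
  Participation 41 × 0.08 = 3.28
  Weekly reports 82 × 0.11 = 9.02
  Lab reports 42 × 0.18 = 7.56
  Reflections 71 × 0.15 = 10.65
  Capstone 67 × 0.26 = 17.42
  Assignments 57 × 0.13 = 7.41
  Portfolio 48 × 0.09 = 4.32
Sum = 59.66
59.66 < 60 → F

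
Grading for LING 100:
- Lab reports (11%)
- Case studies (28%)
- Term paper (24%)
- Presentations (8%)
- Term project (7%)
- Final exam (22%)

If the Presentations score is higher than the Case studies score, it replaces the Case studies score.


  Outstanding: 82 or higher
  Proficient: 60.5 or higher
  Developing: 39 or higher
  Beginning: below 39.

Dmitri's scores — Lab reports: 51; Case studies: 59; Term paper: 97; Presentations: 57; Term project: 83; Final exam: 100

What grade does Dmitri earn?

Proficient

Presentations (57) ≤ Case studies (59), so Case studies stays at 59.
Weighted total:
  Lab reports 51 × 0.11 = 5.61
  Case studies 59 × 0.28 = 16.52
  Term paper 97 × 0.24 = 23.28
  Presentations 57 × 0.08 = 4.56
  Term project 83 × 0.07 = 5.81
  Final exam 100 × 0.22 = 22
Sum = 77.78
77.78 is ≥ 60.5 and < 82 → Proficient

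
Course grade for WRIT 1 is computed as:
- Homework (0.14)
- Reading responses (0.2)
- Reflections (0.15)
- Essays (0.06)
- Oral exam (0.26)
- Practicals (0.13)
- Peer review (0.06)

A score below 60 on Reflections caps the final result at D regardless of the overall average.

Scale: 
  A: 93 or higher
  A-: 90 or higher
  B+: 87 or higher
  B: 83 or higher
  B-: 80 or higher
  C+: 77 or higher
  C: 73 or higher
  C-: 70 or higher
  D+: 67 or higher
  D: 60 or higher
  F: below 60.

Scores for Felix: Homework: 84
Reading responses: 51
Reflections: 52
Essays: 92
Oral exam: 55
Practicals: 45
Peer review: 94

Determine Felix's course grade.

Reflections score 52 < 60: minimum not met.
Weighted total:
  Homework 84 × 0.14 = 11.76
  Reading responses 51 × 0.2 = 10.2
  Reflections 52 × 0.15 = 7.8
  Essays 92 × 0.06 = 5.52
  Oral exam 55 × 0.26 = 14.3
  Practicals 45 × 0.13 = 5.85
  Peer review 94 × 0.06 = 5.64
Sum = 61.07
61.07 would be D; cap at D applies → D.

D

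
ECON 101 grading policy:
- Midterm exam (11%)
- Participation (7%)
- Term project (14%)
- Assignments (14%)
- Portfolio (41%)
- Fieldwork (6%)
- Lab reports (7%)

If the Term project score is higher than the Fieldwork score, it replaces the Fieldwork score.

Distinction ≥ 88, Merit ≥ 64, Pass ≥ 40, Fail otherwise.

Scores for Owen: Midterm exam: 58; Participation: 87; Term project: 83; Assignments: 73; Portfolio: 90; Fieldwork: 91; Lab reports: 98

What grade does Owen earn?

Merit

Term project (83) ≤ Fieldwork (91), so Fieldwork stays at 91.
Weighted total:
  Midterm exam 58 × 0.11 = 6.38
  Participation 87 × 0.07 = 6.09
  Term project 83 × 0.14 = 11.62
  Assignments 73 × 0.14 = 10.22
  Portfolio 90 × 0.41 = 36.9
  Fieldwork 91 × 0.06 = 5.46
  Lab reports 98 × 0.07 = 6.86
Sum = 83.53
83.53 is ≥ 64 and < 88 → Merit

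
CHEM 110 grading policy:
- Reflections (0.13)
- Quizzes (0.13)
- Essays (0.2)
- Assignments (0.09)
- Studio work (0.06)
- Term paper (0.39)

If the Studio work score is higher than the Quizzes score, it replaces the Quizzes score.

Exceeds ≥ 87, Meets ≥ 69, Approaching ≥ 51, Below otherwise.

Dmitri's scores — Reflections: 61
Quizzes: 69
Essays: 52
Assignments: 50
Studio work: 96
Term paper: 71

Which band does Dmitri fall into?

Approaching

Studio work (96) > Quizzes (69), so Quizzes counts as 96.
Weighted total:
  Reflections 61 × 0.13 = 7.93
  Quizzes 96 × 0.13 = 12.48
  Essays 52 × 0.2 = 10.4
  Assignments 50 × 0.09 = 4.5
  Studio work 96 × 0.06 = 5.76
  Term paper 71 × 0.39 = 27.69
Sum = 68.76
68.76 is ≥ 51 and < 69 → Approaching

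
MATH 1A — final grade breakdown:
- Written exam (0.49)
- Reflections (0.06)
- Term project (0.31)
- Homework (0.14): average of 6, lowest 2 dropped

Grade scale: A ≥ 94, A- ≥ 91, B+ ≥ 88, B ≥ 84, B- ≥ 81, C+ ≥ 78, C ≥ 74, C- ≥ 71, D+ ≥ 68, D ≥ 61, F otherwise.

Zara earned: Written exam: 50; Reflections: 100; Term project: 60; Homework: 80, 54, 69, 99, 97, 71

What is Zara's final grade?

Homework: drop 54, 69 → average of remaining 4 = 347/4 = 86.75
Weighted total:
  Written exam 50 × 0.49 = 24.5
  Reflections 100 × 0.06 = 6
  Term project 60 × 0.31 = 18.6
  Homework 86.75 × 0.14 = 12.145
Sum = 61.245
61.245 is ≥ 61 and < 68 → D

D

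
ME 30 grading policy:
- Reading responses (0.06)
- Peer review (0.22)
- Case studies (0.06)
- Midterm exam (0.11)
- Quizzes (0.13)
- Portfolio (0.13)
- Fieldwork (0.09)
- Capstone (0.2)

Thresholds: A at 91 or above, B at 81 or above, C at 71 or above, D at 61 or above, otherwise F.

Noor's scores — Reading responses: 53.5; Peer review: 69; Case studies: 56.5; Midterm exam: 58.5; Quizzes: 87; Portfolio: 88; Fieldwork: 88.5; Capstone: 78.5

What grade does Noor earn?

Weighted total:
  Reading responses 53.5 × 0.06 = 3.21
  Peer review 69 × 0.22 = 15.18
  Case studies 56.5 × 0.06 = 3.39
  Midterm exam 58.5 × 0.11 = 6.435
  Quizzes 87 × 0.13 = 11.31
  Portfolio 88 × 0.13 = 11.44
  Fieldwork 88.5 × 0.09 = 7.965
  Capstone 78.5 × 0.2 = 15.7
Sum = 74.63
74.63 is ≥ 71 and < 81 → C

C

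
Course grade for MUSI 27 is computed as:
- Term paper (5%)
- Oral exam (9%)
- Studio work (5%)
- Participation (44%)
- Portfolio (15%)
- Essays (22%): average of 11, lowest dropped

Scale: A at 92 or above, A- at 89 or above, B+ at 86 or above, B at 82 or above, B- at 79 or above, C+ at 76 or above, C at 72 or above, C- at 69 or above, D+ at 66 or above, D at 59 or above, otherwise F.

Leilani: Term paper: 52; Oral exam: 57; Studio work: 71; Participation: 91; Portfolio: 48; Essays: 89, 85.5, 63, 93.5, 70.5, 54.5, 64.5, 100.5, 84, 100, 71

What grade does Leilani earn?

C+

Essays: drop 54.5 → average of remaining 10 = 821.5/10 = 82.15
Weighted total:
  Term paper 52 × 0.05 = 2.6
  Oral exam 57 × 0.09 = 5.13
  Studio work 71 × 0.05 = 3.55
  Participation 91 × 0.44 = 40.04
  Portfolio 48 × 0.15 = 7.2
  Essays 82.15 × 0.22 = 18.073
Sum = 76.593
76.593 is ≥ 76 and < 79 → C+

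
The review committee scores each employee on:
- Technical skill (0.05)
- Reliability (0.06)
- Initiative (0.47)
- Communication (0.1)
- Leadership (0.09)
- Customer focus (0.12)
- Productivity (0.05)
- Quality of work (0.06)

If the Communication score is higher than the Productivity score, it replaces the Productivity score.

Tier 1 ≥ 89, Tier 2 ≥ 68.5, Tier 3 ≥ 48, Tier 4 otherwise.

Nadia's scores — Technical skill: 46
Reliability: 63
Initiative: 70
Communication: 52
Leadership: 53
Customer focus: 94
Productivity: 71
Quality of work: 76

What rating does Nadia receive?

Communication (52) ≤ Productivity (71), so Productivity stays at 71.
Weighted total:
  Technical skill 46 × 0.05 = 2.3
  Reliability 63 × 0.06 = 3.78
  Initiative 70 × 0.47 = 32.9
  Communication 52 × 0.1 = 5.2
  Leadership 53 × 0.09 = 4.77
  Customer focus 94 × 0.12 = 11.28
  Productivity 71 × 0.05 = 3.55
  Quality of work 76 × 0.06 = 4.56
Sum = 68.34
68.34 is ≥ 48 and < 68.5 → Tier 3

Tier 3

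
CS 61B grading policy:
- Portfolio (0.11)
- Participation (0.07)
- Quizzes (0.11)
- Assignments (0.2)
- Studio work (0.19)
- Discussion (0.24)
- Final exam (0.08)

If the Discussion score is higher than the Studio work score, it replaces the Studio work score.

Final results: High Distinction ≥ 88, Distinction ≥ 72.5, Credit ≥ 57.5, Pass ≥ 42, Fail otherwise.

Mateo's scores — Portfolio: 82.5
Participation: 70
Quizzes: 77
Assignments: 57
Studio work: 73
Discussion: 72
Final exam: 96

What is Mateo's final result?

Distinction

Discussion (72) ≤ Studio work (73), so Studio work stays at 73.
Weighted total:
  Portfolio 82.5 × 0.11 = 9.075
  Participation 70 × 0.07 = 4.9
  Quizzes 77 × 0.11 = 8.47
  Assignments 57 × 0.2 = 11.4
  Studio work 73 × 0.19 = 13.87
  Discussion 72 × 0.24 = 17.28
  Final exam 96 × 0.08 = 7.68
Sum = 72.675
72.675 is ≥ 72.5 and < 88 → Distinction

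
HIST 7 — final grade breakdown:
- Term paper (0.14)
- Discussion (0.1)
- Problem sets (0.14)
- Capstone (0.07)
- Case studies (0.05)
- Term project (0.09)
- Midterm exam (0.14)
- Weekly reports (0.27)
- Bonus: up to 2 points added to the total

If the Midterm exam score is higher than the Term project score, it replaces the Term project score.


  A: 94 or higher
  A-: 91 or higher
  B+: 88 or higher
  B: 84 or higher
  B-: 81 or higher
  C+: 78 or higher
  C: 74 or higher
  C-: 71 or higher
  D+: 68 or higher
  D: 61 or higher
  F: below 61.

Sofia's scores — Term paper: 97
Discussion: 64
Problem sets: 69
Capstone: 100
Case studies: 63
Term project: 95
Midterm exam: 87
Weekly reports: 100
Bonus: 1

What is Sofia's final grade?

Midterm exam (87) ≤ Term project (95), so Term project stays at 95.
Weighted total:
  Term paper 97 × 0.14 = 13.58
  Discussion 64 × 0.1 = 6.4
  Problem sets 69 × 0.14 = 9.66
  Capstone 100 × 0.07 = 7
  Case studies 63 × 0.05 = 3.15
  Term project 95 × 0.09 = 8.55
  Midterm exam 87 × 0.14 = 12.18
  Weekly reports 100 × 0.27 = 27
Sum = 87.52
Bonus: 87.52 + 1 = 88.52
88.52 is ≥ 88 and < 91 → B+

B+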